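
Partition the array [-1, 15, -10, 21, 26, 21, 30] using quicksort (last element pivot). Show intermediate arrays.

Partition 1: pivot=30 at index 6 -> [-1, 15, -10, 21, 26, 21, 30]
Partition 2: pivot=21 at index 4 -> [-1, 15, -10, 21, 21, 26, 30]
Partition 3: pivot=21 at index 3 -> [-1, 15, -10, 21, 21, 26, 30]
Partition 4: pivot=-10 at index 0 -> [-10, 15, -1, 21, 21, 26, 30]
Partition 5: pivot=-1 at index 1 -> [-10, -1, 15, 21, 21, 26, 30]


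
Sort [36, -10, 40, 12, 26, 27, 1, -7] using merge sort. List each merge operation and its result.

Divide and conquer:
  Merge [36] + [-10] -> [-10, 36]
  Merge [40] + [12] -> [12, 40]
  Merge [-10, 36] + [12, 40] -> [-10, 12, 36, 40]
  Merge [26] + [27] -> [26, 27]
  Merge [1] + [-7] -> [-7, 1]
  Merge [26, 27] + [-7, 1] -> [-7, 1, 26, 27]
  Merge [-10, 12, 36, 40] + [-7, 1, 26, 27] -> [-10, -7, 1, 12, 26, 27, 36, 40]


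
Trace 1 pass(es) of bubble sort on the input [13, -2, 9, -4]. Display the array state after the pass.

After pass 1: [-2, 9, -4, 13] (3 swaps)
Total swaps: 3


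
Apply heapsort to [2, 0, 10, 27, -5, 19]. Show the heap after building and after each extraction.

Build heap: [27, 2, 19, 0, -5, 10]
Extract 27: [19, 2, 10, 0, -5, 27]
Extract 19: [10, 2, -5, 0, 19, 27]
Extract 10: [2, 0, -5, 10, 19, 27]
Extract 2: [0, -5, 2, 10, 19, 27]
Extract 0: [-5, 0, 2, 10, 19, 27]


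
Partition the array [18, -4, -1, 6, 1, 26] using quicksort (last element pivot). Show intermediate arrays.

Partition 1: pivot=26 at index 5 -> [18, -4, -1, 6, 1, 26]
Partition 2: pivot=1 at index 2 -> [-4, -1, 1, 6, 18, 26]
Partition 3: pivot=-1 at index 1 -> [-4, -1, 1, 6, 18, 26]
Partition 4: pivot=18 at index 4 -> [-4, -1, 1, 6, 18, 26]


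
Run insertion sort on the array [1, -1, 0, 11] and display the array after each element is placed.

First element 1 is already 'sorted'
Insert -1: shifted 1 elements -> [-1, 1, 0, 11]
Insert 0: shifted 1 elements -> [-1, 0, 1, 11]
Insert 11: shifted 0 elements -> [-1, 0, 1, 11]


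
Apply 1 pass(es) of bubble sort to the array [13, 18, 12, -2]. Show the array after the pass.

After pass 1: [13, 12, -2, 18] (2 swaps)
Total swaps: 2


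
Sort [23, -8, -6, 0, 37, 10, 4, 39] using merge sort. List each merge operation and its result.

Divide and conquer:
  Merge [23] + [-8] -> [-8, 23]
  Merge [-6] + [0] -> [-6, 0]
  Merge [-8, 23] + [-6, 0] -> [-8, -6, 0, 23]
  Merge [37] + [10] -> [10, 37]
  Merge [4] + [39] -> [4, 39]
  Merge [10, 37] + [4, 39] -> [4, 10, 37, 39]
  Merge [-8, -6, 0, 23] + [4, 10, 37, 39] -> [-8, -6, 0, 4, 10, 23, 37, 39]


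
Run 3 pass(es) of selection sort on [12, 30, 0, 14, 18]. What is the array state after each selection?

Pass 1: Select minimum 0 at index 2, swap -> [0, 30, 12, 14, 18]
Pass 2: Select minimum 12 at index 2, swap -> [0, 12, 30, 14, 18]
Pass 3: Select minimum 14 at index 3, swap -> [0, 12, 14, 30, 18]


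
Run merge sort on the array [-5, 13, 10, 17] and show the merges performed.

Divide and conquer:
  Merge [-5] + [13] -> [-5, 13]
  Merge [10] + [17] -> [10, 17]
  Merge [-5, 13] + [10, 17] -> [-5, 10, 13, 17]


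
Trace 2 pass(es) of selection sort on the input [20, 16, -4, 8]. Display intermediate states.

Pass 1: Select minimum -4 at index 2, swap -> [-4, 16, 20, 8]
Pass 2: Select minimum 8 at index 3, swap -> [-4, 8, 20, 16]


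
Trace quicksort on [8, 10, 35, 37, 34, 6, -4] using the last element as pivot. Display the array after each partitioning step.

Partition 1: pivot=-4 at index 0 -> [-4, 10, 35, 37, 34, 6, 8]
Partition 2: pivot=8 at index 2 -> [-4, 6, 8, 37, 34, 10, 35]
Partition 3: pivot=35 at index 5 -> [-4, 6, 8, 34, 10, 35, 37]
Partition 4: pivot=10 at index 3 -> [-4, 6, 8, 10, 34, 35, 37]


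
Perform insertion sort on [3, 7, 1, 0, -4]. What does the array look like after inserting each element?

First element 3 is already 'sorted'
Insert 7: shifted 0 elements -> [3, 7, 1, 0, -4]
Insert 1: shifted 2 elements -> [1, 3, 7, 0, -4]
Insert 0: shifted 3 elements -> [0, 1, 3, 7, -4]
Insert -4: shifted 4 elements -> [-4, 0, 1, 3, 7]


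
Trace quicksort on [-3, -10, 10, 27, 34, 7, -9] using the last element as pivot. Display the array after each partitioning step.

Partition 1: pivot=-9 at index 1 -> [-10, -9, 10, 27, 34, 7, -3]
Partition 2: pivot=-3 at index 2 -> [-10, -9, -3, 27, 34, 7, 10]
Partition 3: pivot=10 at index 4 -> [-10, -9, -3, 7, 10, 27, 34]
Partition 4: pivot=34 at index 6 -> [-10, -9, -3, 7, 10, 27, 34]


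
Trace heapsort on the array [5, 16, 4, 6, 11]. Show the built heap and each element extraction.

Build heap: [16, 11, 4, 6, 5]
Extract 16: [11, 6, 4, 5, 16]
Extract 11: [6, 5, 4, 11, 16]
Extract 6: [5, 4, 6, 11, 16]
Extract 5: [4, 5, 6, 11, 16]


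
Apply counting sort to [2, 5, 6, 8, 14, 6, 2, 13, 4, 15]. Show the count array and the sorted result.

Count array: [0, 0, 2, 0, 1, 1, 2, 0, 1, 0, 0, 0, 0, 1, 1, 1]
(count[i] = number of elements equal to i)
Cumulative count: [0, 0, 2, 2, 3, 4, 6, 6, 7, 7, 7, 7, 7, 8, 9, 10]
Sorted: [2, 2, 4, 5, 6, 6, 8, 13, 14, 15]


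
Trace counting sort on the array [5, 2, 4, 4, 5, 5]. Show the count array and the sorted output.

Count array: [0, 0, 1, 0, 2, 3]
(count[i] = number of elements equal to i)
Cumulative count: [0, 0, 1, 1, 3, 6]
Sorted: [2, 4, 4, 5, 5, 5]


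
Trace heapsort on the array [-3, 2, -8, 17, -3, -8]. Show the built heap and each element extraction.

Build heap: [17, 2, -8, -3, -3, -8]
Extract 17: [2, -3, -8, -8, -3, 17]
Extract 2: [-3, -3, -8, -8, 2, 17]
Extract -3: [-3, -8, -8, -3, 2, 17]
Extract -3: [-8, -8, -3, -3, 2, 17]
Extract -8: [-8, -8, -3, -3, 2, 17]


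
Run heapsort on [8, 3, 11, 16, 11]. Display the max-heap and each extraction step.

Build heap: [16, 11, 11, 3, 8]
Extract 16: [11, 8, 11, 3, 16]
Extract 11: [11, 8, 3, 11, 16]
Extract 11: [8, 3, 11, 11, 16]
Extract 8: [3, 8, 11, 11, 16]


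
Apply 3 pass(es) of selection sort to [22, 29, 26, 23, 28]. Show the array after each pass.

Pass 1: Select minimum 22 at index 0, swap -> [22, 29, 26, 23, 28]
Pass 2: Select minimum 23 at index 3, swap -> [22, 23, 26, 29, 28]
Pass 3: Select minimum 26 at index 2, swap -> [22, 23, 26, 29, 28]


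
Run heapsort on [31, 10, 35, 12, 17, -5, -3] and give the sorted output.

Build heap: [35, 17, 31, 12, 10, -5, -3]
Extract 35: [31, 17, -3, 12, 10, -5, 35]
Extract 31: [17, 12, -3, -5, 10, 31, 35]
Extract 17: [12, 10, -3, -5, 17, 31, 35]
Extract 12: [10, -5, -3, 12, 17, 31, 35]
Extract 10: [-3, -5, 10, 12, 17, 31, 35]
Extract -3: [-5, -3, 10, 12, 17, 31, 35]


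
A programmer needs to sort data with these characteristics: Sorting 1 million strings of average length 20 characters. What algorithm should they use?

Best choice: MSD radix sort or Mergesort
Reason: MSD radix sort is a non-comparison sort that buckets the strings by successive character positions, running in time proportional to the total number of characters examined rather than O(n log n) string comparisons; mergesort is a stable O(n log n)-comparison alternative that works for arbitrary variable-length keys


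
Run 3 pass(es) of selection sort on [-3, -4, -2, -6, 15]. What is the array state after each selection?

Pass 1: Select minimum -6 at index 3, swap -> [-6, -4, -2, -3, 15]
Pass 2: Select minimum -4 at index 1, swap -> [-6, -4, -2, -3, 15]
Pass 3: Select minimum -3 at index 3, swap -> [-6, -4, -3, -2, 15]


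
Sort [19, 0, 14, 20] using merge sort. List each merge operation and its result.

Divide and conquer:
  Merge [19] + [0] -> [0, 19]
  Merge [14] + [20] -> [14, 20]
  Merge [0, 19] + [14, 20] -> [0, 14, 19, 20]


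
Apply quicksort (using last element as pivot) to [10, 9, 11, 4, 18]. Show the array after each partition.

Partition 1: pivot=18 at index 4 -> [10, 9, 11, 4, 18]
Partition 2: pivot=4 at index 0 -> [4, 9, 11, 10, 18]
Partition 3: pivot=10 at index 2 -> [4, 9, 10, 11, 18]


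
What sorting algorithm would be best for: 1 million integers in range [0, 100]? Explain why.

Best choice: Counting sort
Reason: O(n + k) where k=100 is small; linear time beats O(n log n)


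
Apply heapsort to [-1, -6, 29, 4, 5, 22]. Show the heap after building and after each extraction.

Build heap: [29, 5, 22, 4, -6, -1]
Extract 29: [22, 5, -1, 4, -6, 29]
Extract 22: [5, 4, -1, -6, 22, 29]
Extract 5: [4, -6, -1, 5, 22, 29]
Extract 4: [-1, -6, 4, 5, 22, 29]
Extract -1: [-6, -1, 4, 5, 22, 29]


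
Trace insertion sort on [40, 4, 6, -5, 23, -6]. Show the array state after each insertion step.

First element 40 is already 'sorted'
Insert 4: shifted 1 elements -> [4, 40, 6, -5, 23, -6]
Insert 6: shifted 1 elements -> [4, 6, 40, -5, 23, -6]
Insert -5: shifted 3 elements -> [-5, 4, 6, 40, 23, -6]
Insert 23: shifted 1 elements -> [-5, 4, 6, 23, 40, -6]
Insert -6: shifted 5 elements -> [-6, -5, 4, 6, 23, 40]


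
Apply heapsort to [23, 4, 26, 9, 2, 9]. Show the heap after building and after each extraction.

Build heap: [26, 9, 23, 4, 2, 9]
Extract 26: [23, 9, 9, 4, 2, 26]
Extract 23: [9, 4, 9, 2, 23, 26]
Extract 9: [9, 4, 2, 9, 23, 26]
Extract 9: [4, 2, 9, 9, 23, 26]
Extract 4: [2, 4, 9, 9, 23, 26]


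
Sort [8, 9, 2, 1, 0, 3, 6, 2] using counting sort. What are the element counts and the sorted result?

Count array: [1, 1, 2, 1, 0, 0, 1, 0, 1, 1]
(count[i] = number of elements equal to i)
Cumulative count: [1, 2, 4, 5, 5, 5, 6, 6, 7, 8]
Sorted: [0, 1, 2, 2, 3, 6, 8, 9]


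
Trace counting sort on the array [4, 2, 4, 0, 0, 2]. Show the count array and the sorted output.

Count array: [2, 0, 2, 0, 2]
(count[i] = number of elements equal to i)
Cumulative count: [2, 2, 4, 4, 6]
Sorted: [0, 0, 2, 2, 4, 4]


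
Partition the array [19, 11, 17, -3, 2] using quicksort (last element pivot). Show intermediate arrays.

Partition 1: pivot=2 at index 1 -> [-3, 2, 17, 19, 11]
Partition 2: pivot=11 at index 2 -> [-3, 2, 11, 19, 17]
Partition 3: pivot=17 at index 3 -> [-3, 2, 11, 17, 19]


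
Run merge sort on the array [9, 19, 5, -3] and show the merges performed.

Divide and conquer:
  Merge [9] + [19] -> [9, 19]
  Merge [5] + [-3] -> [-3, 5]
  Merge [9, 19] + [-3, 5] -> [-3, 5, 9, 19]


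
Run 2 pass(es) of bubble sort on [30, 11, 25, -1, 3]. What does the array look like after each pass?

After pass 1: [11, 25, -1, 3, 30] (4 swaps)
After pass 2: [11, -1, 3, 25, 30] (2 swaps)
Total swaps: 6


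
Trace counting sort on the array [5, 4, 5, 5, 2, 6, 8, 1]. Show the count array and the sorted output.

Count array: [0, 1, 1, 0, 1, 3, 1, 0, 1]
(count[i] = number of elements equal to i)
Cumulative count: [0, 1, 2, 2, 3, 6, 7, 7, 8]
Sorted: [1, 2, 4, 5, 5, 5, 6, 8]


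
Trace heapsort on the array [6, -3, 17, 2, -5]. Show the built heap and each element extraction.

Build heap: [17, 2, 6, -3, -5]
Extract 17: [6, 2, -5, -3, 17]
Extract 6: [2, -3, -5, 6, 17]
Extract 2: [-3, -5, 2, 6, 17]
Extract -3: [-5, -3, 2, 6, 17]


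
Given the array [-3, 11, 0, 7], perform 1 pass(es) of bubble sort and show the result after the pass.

After pass 1: [-3, 0, 7, 11] (2 swaps)
Total swaps: 2


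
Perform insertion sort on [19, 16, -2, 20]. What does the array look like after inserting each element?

First element 19 is already 'sorted'
Insert 16: shifted 1 elements -> [16, 19, -2, 20]
Insert -2: shifted 2 elements -> [-2, 16, 19, 20]
Insert 20: shifted 0 elements -> [-2, 16, 19, 20]


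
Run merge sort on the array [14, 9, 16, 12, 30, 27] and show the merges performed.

Divide and conquer:
  Merge [9] + [16] -> [9, 16]
  Merge [14] + [9, 16] -> [9, 14, 16]
  Merge [30] + [27] -> [27, 30]
  Merge [12] + [27, 30] -> [12, 27, 30]
  Merge [9, 14, 16] + [12, 27, 30] -> [9, 12, 14, 16, 27, 30]


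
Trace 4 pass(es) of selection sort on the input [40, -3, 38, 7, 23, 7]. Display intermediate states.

Pass 1: Select minimum -3 at index 1, swap -> [-3, 40, 38, 7, 23, 7]
Pass 2: Select minimum 7 at index 3, swap -> [-3, 7, 38, 40, 23, 7]
Pass 3: Select minimum 7 at index 5, swap -> [-3, 7, 7, 40, 23, 38]
Pass 4: Select minimum 23 at index 4, swap -> [-3, 7, 7, 23, 40, 38]


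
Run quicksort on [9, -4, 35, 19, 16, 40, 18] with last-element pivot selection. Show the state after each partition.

Partition 1: pivot=18 at index 3 -> [9, -4, 16, 18, 35, 40, 19]
Partition 2: pivot=16 at index 2 -> [9, -4, 16, 18, 35, 40, 19]
Partition 3: pivot=-4 at index 0 -> [-4, 9, 16, 18, 35, 40, 19]
Partition 4: pivot=19 at index 4 -> [-4, 9, 16, 18, 19, 40, 35]
Partition 5: pivot=35 at index 5 -> [-4, 9, 16, 18, 19, 35, 40]


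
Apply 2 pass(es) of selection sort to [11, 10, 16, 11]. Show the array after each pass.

Pass 1: Select minimum 10 at index 1, swap -> [10, 11, 16, 11]
Pass 2: Select minimum 11 at index 1, swap -> [10, 11, 16, 11]


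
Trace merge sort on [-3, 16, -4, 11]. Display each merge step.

Divide and conquer:
  Merge [-3] + [16] -> [-3, 16]
  Merge [-4] + [11] -> [-4, 11]
  Merge [-3, 16] + [-4, 11] -> [-4, -3, 11, 16]


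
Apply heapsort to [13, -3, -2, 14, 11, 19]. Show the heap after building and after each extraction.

Build heap: [19, 14, 13, -3, 11, -2]
Extract 19: [14, 11, 13, -3, -2, 19]
Extract 14: [13, 11, -2, -3, 14, 19]
Extract 13: [11, -3, -2, 13, 14, 19]
Extract 11: [-2, -3, 11, 13, 14, 19]
Extract -2: [-3, -2, 11, 13, 14, 19]


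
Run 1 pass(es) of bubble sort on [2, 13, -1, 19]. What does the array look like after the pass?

After pass 1: [2, -1, 13, 19] (1 swaps)
Total swaps: 1


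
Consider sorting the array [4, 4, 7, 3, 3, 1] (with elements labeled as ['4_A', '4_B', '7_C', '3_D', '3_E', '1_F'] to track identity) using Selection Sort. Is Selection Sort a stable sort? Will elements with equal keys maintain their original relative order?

Trace Selection Sort on the labeled array (the key is the number; the letter only tracks identity):
  Pass 1: minimum of unsorted part is 1_F at index 5; swap it with 4_A at index 0 -> [1_F, 4_B, 7_C, 3_D, 3_E, 4_A]
  Pass 2: minimum of unsorted part is 3_D at index 3; swap it with 4_B at index 1 -> [1_F, 3_D, 7_C, 4_B, 3_E, 4_A]
  Pass 3: minimum of unsorted part is 3_E at index 4; swap it with 7_C at index 2 -> [1_F, 3_D, 3_E, 4_B, 7_C, 4_A]
  Pass 4: minimum 4_B is already at index 3; no swap -> [1_F, 3_D, 3_E, 4_B, 7_C, 4_A]
  Pass 5: minimum of unsorted part is 4_A at index 5; swap it with 7_C at index 4 -> [1_F, 3_D, 3_E, 4_B, 4_A, 7_C]
Final order: [1_F, 3_D, 3_E, 4_B, 4_A, 7_C]
Equal keys:
  value 3: originally 3_D, 3_E; after sorting 3_D, 3_E -> order preserved
  value 4: originally 4_A, 4_B; after sorting 4_B, 4_A -> order changed
Equal keys were reordered, so Selection Sort is not stable: the long-range swap that moves the minimum into place can carry an element past an equal key. (One such input is enough; an unstable sort may happen to preserve order on other inputs, but it gives no guarantee.)
Answer: Not stable


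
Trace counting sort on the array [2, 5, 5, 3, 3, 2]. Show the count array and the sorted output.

Count array: [0, 0, 2, 2, 0, 2]
(count[i] = number of elements equal to i)
Cumulative count: [0, 0, 2, 4, 4, 6]
Sorted: [2, 2, 3, 3, 5, 5]


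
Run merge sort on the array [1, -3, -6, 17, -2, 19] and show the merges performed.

Divide and conquer:
  Merge [-3] + [-6] -> [-6, -3]
  Merge [1] + [-6, -3] -> [-6, -3, 1]
  Merge [-2] + [19] -> [-2, 19]
  Merge [17] + [-2, 19] -> [-2, 17, 19]
  Merge [-6, -3, 1] + [-2, 17, 19] -> [-6, -3, -2, 1, 17, 19]


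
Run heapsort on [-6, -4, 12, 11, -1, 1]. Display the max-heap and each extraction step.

Build heap: [12, 11, 1, -4, -1, -6]
Extract 12: [11, -1, 1, -4, -6, 12]
Extract 11: [1, -1, -6, -4, 11, 12]
Extract 1: [-1, -4, -6, 1, 11, 12]
Extract -1: [-4, -6, -1, 1, 11, 12]
Extract -4: [-6, -4, -1, 1, 11, 12]


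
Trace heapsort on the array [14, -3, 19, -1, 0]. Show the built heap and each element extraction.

Build heap: [19, 0, 14, -1, -3]
Extract 19: [14, 0, -3, -1, 19]
Extract 14: [0, -1, -3, 14, 19]
Extract 0: [-1, -3, 0, 14, 19]
Extract -1: [-3, -1, 0, 14, 19]


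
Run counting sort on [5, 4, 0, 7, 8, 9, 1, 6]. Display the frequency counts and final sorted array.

Count array: [1, 1, 0, 0, 1, 1, 1, 1, 1, 1]
(count[i] = number of elements equal to i)
Cumulative count: [1, 2, 2, 2, 3, 4, 5, 6, 7, 8]
Sorted: [0, 1, 4, 5, 6, 7, 8, 9]


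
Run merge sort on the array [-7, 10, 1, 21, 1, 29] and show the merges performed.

Divide and conquer:
  Merge [10] + [1] -> [1, 10]
  Merge [-7] + [1, 10] -> [-7, 1, 10]
  Merge [1] + [29] -> [1, 29]
  Merge [21] + [1, 29] -> [1, 21, 29]
  Merge [-7, 1, 10] + [1, 21, 29] -> [-7, 1, 1, 10, 21, 29]


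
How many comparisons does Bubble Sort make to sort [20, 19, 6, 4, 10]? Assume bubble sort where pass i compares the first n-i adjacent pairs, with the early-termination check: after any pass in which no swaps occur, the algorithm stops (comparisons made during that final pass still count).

Pass 1: compare adjacent pairs (0,1)..(3,4) = 4 comparison(s), 4 swap(s) -> [19, 6, 4, 10, 20]
Pass 2: compare adjacent pairs (0,1)..(2,3) = 3 comparison(s), 3 swap(s) -> [6, 4, 10, 19, 20]
Pass 3: compare adjacent pairs (0,1)..(1,2) = 2 comparison(s), 1 swap(s) -> [4, 6, 10, 19, 20]
Pass 4: compare adjacent pairs (0,1)..(0,1) = 1 comparison(s), 0 swap(s) -> [4, 6, 10, 19, 20]
No swaps in this pass, so bubble sort stops here.
Total comparisons: 4 + 3 + 2 + 1 = 10


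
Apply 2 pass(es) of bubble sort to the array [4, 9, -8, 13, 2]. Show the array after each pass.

After pass 1: [4, -8, 9, 2, 13] (2 swaps)
After pass 2: [-8, 4, 2, 9, 13] (2 swaps)
Total swaps: 4


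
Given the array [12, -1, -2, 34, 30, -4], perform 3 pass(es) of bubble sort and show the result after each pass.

After pass 1: [-1, -2, 12, 30, -4, 34] (4 swaps)
After pass 2: [-2, -1, 12, -4, 30, 34] (2 swaps)
After pass 3: [-2, -1, -4, 12, 30, 34] (1 swaps)
Total swaps: 7


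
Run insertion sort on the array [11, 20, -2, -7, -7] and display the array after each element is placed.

First element 11 is already 'sorted'
Insert 20: shifted 0 elements -> [11, 20, -2, -7, -7]
Insert -2: shifted 2 elements -> [-2, 11, 20, -7, -7]
Insert -7: shifted 3 elements -> [-7, -2, 11, 20, -7]
Insert -7: shifted 3 elements -> [-7, -7, -2, 11, 20]


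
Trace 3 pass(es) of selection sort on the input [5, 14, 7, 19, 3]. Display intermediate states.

Pass 1: Select minimum 3 at index 4, swap -> [3, 14, 7, 19, 5]
Pass 2: Select minimum 5 at index 4, swap -> [3, 5, 7, 19, 14]
Pass 3: Select minimum 7 at index 2, swap -> [3, 5, 7, 19, 14]


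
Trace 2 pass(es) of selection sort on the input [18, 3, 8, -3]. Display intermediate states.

Pass 1: Select minimum -3 at index 3, swap -> [-3, 3, 8, 18]
Pass 2: Select minimum 3 at index 1, swap -> [-3, 3, 8, 18]


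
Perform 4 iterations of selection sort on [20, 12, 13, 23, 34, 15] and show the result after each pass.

Pass 1: Select minimum 12 at index 1, swap -> [12, 20, 13, 23, 34, 15]
Pass 2: Select minimum 13 at index 2, swap -> [12, 13, 20, 23, 34, 15]
Pass 3: Select minimum 15 at index 5, swap -> [12, 13, 15, 23, 34, 20]
Pass 4: Select minimum 20 at index 5, swap -> [12, 13, 15, 20, 34, 23]


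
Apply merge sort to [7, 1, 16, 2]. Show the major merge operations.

Divide and conquer:
  Merge [7] + [1] -> [1, 7]
  Merge [16] + [2] -> [2, 16]
  Merge [1, 7] + [2, 16] -> [1, 2, 7, 16]


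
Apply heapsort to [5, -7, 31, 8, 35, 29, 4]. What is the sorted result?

Build heap: [35, 8, 31, 5, -7, 29, 4]
Extract 35: [31, 8, 29, 5, -7, 4, 35]
Extract 31: [29, 8, 4, 5, -7, 31, 35]
Extract 29: [8, 5, 4, -7, 29, 31, 35]
Extract 8: [5, -7, 4, 8, 29, 31, 35]
Extract 5: [4, -7, 5, 8, 29, 31, 35]
Extract 4: [-7, 4, 5, 8, 29, 31, 35]


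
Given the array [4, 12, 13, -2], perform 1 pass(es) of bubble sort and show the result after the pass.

After pass 1: [4, 12, -2, 13] (1 swaps)
Total swaps: 1


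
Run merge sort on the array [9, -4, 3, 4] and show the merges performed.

Divide and conquer:
  Merge [9] + [-4] -> [-4, 9]
  Merge [3] + [4] -> [3, 4]
  Merge [-4, 9] + [3, 4] -> [-4, 3, 4, 9]


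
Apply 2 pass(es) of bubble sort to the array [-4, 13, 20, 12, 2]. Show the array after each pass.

After pass 1: [-4, 13, 12, 2, 20] (2 swaps)
After pass 2: [-4, 12, 2, 13, 20] (2 swaps)
Total swaps: 4


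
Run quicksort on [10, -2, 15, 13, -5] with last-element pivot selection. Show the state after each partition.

Partition 1: pivot=-5 at index 0 -> [-5, -2, 15, 13, 10]
Partition 2: pivot=10 at index 2 -> [-5, -2, 10, 13, 15]
Partition 3: pivot=15 at index 4 -> [-5, -2, 10, 13, 15]


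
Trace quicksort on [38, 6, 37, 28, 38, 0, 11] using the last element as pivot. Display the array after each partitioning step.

Partition 1: pivot=11 at index 2 -> [6, 0, 11, 28, 38, 38, 37]
Partition 2: pivot=0 at index 0 -> [0, 6, 11, 28, 38, 38, 37]
Partition 3: pivot=37 at index 4 -> [0, 6, 11, 28, 37, 38, 38]
Partition 4: pivot=38 at index 6 -> [0, 6, 11, 28, 37, 38, 38]


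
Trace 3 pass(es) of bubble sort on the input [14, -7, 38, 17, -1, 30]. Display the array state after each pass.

After pass 1: [-7, 14, 17, -1, 30, 38] (4 swaps)
After pass 2: [-7, 14, -1, 17, 30, 38] (1 swaps)
After pass 3: [-7, -1, 14, 17, 30, 38] (1 swaps)
Total swaps: 6


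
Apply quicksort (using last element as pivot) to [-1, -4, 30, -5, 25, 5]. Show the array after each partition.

Partition 1: pivot=5 at index 3 -> [-1, -4, -5, 5, 25, 30]
Partition 2: pivot=-5 at index 0 -> [-5, -4, -1, 5, 25, 30]
Partition 3: pivot=-1 at index 2 -> [-5, -4, -1, 5, 25, 30]
Partition 4: pivot=30 at index 5 -> [-5, -4, -1, 5, 25, 30]


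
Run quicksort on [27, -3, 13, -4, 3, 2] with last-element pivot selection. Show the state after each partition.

Partition 1: pivot=2 at index 2 -> [-3, -4, 2, 27, 3, 13]
Partition 2: pivot=-4 at index 0 -> [-4, -3, 2, 27, 3, 13]
Partition 3: pivot=13 at index 4 -> [-4, -3, 2, 3, 13, 27]


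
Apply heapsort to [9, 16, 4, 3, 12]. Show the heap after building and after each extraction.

Build heap: [16, 12, 4, 3, 9]
Extract 16: [12, 9, 4, 3, 16]
Extract 12: [9, 3, 4, 12, 16]
Extract 9: [4, 3, 9, 12, 16]
Extract 4: [3, 4, 9, 12, 16]


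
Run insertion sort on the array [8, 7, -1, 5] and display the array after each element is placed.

First element 8 is already 'sorted'
Insert 7: shifted 1 elements -> [7, 8, -1, 5]
Insert -1: shifted 2 elements -> [-1, 7, 8, 5]
Insert 5: shifted 2 elements -> [-1, 5, 7, 8]


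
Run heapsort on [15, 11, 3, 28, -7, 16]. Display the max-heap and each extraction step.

Build heap: [28, 15, 16, 11, -7, 3]
Extract 28: [16, 15, 3, 11, -7, 28]
Extract 16: [15, 11, 3, -7, 16, 28]
Extract 15: [11, -7, 3, 15, 16, 28]
Extract 11: [3, -7, 11, 15, 16, 28]
Extract 3: [-7, 3, 11, 15, 16, 28]


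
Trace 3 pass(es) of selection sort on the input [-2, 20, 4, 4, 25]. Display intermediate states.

Pass 1: Select minimum -2 at index 0, swap -> [-2, 20, 4, 4, 25]
Pass 2: Select minimum 4 at index 2, swap -> [-2, 4, 20, 4, 25]
Pass 3: Select minimum 4 at index 3, swap -> [-2, 4, 4, 20, 25]


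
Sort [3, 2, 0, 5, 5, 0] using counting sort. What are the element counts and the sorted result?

Count array: [2, 0, 1, 1, 0, 2]
(count[i] = number of elements equal to i)
Cumulative count: [2, 2, 3, 4, 4, 6]
Sorted: [0, 0, 2, 3, 5, 5]


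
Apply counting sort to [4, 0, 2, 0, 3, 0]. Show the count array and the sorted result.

Count array: [3, 0, 1, 1, 1]
(count[i] = number of elements equal to i)
Cumulative count: [3, 3, 4, 5, 6]
Sorted: [0, 0, 0, 2, 3, 4]


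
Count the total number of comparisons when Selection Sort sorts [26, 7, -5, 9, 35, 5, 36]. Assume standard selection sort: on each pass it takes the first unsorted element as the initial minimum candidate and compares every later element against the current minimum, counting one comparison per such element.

Pass 1: scan indices 1..6 for the minimum = 6 comparison(s); min is -5, place at index 0 -> [-5, 7, 26, 9, 35, 5, 36]
Pass 2: scan indices 2..6 for the minimum = 5 comparison(s); min is 5, place at index 1 -> [-5, 5, 26, 9, 35, 7, 36]
Pass 3: scan indices 3..6 for the minimum = 4 comparison(s); min is 7, place at index 2 -> [-5, 5, 7, 9, 35, 26, 36]
Pass 4: scan indices 4..6 for the minimum = 3 comparison(s); min is 9, place at index 3 -> [-5, 5, 7, 9, 35, 26, 36]
Pass 5: scan indices 5..6 for the minimum = 2 comparison(s); min is 26, place at index 4 -> [-5, 5, 7, 9, 26, 35, 36]
Pass 6: scan indices 6..6 for the minimum = 1 comparison(s); min is 35, place at index 5 -> [-5, 5, 7, 9, 26, 35, 36]
Selection sort always scans the whole unsorted suffix, so the count is (n-1) + (n-2) + ... + 1 = n(n-1)/2 = 7*6/2 = 21 regardless of the input order.
Total comparisons: 6 + 5 + 4 + 3 + 2 + 1 = 21


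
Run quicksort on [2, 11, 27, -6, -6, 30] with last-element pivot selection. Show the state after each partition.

Partition 1: pivot=30 at index 5 -> [2, 11, 27, -6, -6, 30]
Partition 2: pivot=-6 at index 1 -> [-6, -6, 27, 2, 11, 30]
Partition 3: pivot=11 at index 3 -> [-6, -6, 2, 11, 27, 30]


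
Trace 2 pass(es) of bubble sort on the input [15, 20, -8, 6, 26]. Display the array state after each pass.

After pass 1: [15, -8, 6, 20, 26] (2 swaps)
After pass 2: [-8, 6, 15, 20, 26] (2 swaps)
Total swaps: 4


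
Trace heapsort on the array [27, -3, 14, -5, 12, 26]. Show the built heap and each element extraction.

Build heap: [27, 12, 26, -5, -3, 14]
Extract 27: [26, 12, 14, -5, -3, 27]
Extract 26: [14, 12, -3, -5, 26, 27]
Extract 14: [12, -5, -3, 14, 26, 27]
Extract 12: [-3, -5, 12, 14, 26, 27]
Extract -3: [-5, -3, 12, 14, 26, 27]


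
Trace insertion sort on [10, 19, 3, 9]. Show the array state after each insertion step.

First element 10 is already 'sorted'
Insert 19: shifted 0 elements -> [10, 19, 3, 9]
Insert 3: shifted 2 elements -> [3, 10, 19, 9]
Insert 9: shifted 2 elements -> [3, 9, 10, 19]


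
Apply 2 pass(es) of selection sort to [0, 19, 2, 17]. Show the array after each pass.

Pass 1: Select minimum 0 at index 0, swap -> [0, 19, 2, 17]
Pass 2: Select minimum 2 at index 2, swap -> [0, 2, 19, 17]


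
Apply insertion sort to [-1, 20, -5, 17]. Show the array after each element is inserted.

First element -1 is already 'sorted'
Insert 20: shifted 0 elements -> [-1, 20, -5, 17]
Insert -5: shifted 2 elements -> [-5, -1, 20, 17]
Insert 17: shifted 1 elements -> [-5, -1, 17, 20]


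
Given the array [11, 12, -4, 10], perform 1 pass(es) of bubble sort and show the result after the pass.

After pass 1: [11, -4, 10, 12] (2 swaps)
Total swaps: 2


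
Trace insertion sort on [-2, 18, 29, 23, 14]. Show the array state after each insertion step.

First element -2 is already 'sorted'
Insert 18: shifted 0 elements -> [-2, 18, 29, 23, 14]
Insert 29: shifted 0 elements -> [-2, 18, 29, 23, 14]
Insert 23: shifted 1 elements -> [-2, 18, 23, 29, 14]
Insert 14: shifted 3 elements -> [-2, 14, 18, 23, 29]


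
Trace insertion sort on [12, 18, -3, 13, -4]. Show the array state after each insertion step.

First element 12 is already 'sorted'
Insert 18: shifted 0 elements -> [12, 18, -3, 13, -4]
Insert -3: shifted 2 elements -> [-3, 12, 18, 13, -4]
Insert 13: shifted 1 elements -> [-3, 12, 13, 18, -4]
Insert -4: shifted 4 elements -> [-4, -3, 12, 13, 18]


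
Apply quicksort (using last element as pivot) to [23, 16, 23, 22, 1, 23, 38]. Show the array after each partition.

Partition 1: pivot=38 at index 6 -> [23, 16, 23, 22, 1, 23, 38]
Partition 2: pivot=23 at index 5 -> [23, 16, 23, 22, 1, 23, 38]
Partition 3: pivot=1 at index 0 -> [1, 16, 23, 22, 23, 23, 38]
Partition 4: pivot=23 at index 4 -> [1, 16, 23, 22, 23, 23, 38]
Partition 5: pivot=22 at index 2 -> [1, 16, 22, 23, 23, 23, 38]


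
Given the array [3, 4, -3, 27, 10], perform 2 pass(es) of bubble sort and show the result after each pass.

After pass 1: [3, -3, 4, 10, 27] (2 swaps)
After pass 2: [-3, 3, 4, 10, 27] (1 swaps)
Total swaps: 3


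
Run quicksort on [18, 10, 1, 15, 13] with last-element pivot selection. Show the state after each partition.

Partition 1: pivot=13 at index 2 -> [10, 1, 13, 15, 18]
Partition 2: pivot=1 at index 0 -> [1, 10, 13, 15, 18]
Partition 3: pivot=18 at index 4 -> [1, 10, 13, 15, 18]


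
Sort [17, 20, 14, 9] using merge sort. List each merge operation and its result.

Divide and conquer:
  Merge [17] + [20] -> [17, 20]
  Merge [14] + [9] -> [9, 14]
  Merge [17, 20] + [9, 14] -> [9, 14, 17, 20]


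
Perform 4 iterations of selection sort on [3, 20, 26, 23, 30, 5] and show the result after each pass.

Pass 1: Select minimum 3 at index 0, swap -> [3, 20, 26, 23, 30, 5]
Pass 2: Select minimum 5 at index 5, swap -> [3, 5, 26, 23, 30, 20]
Pass 3: Select minimum 20 at index 5, swap -> [3, 5, 20, 23, 30, 26]
Pass 4: Select minimum 23 at index 3, swap -> [3, 5, 20, 23, 30, 26]


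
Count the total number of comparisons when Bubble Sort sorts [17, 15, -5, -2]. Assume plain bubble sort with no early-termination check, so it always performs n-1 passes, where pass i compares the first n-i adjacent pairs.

Pass 1: compare adjacent pairs (0,1)..(2,3) = 3 comparison(s), 3 swap(s) -> [15, -5, -2, 17]
Pass 2: compare adjacent pairs (0,1)..(1,2) = 2 comparison(s), 2 swap(s) -> [-5, -2, 15, 17]
Pass 3: compare adjacent pairs (0,1)..(0,1) = 1 comparison(s), 0 swap(s) -> [-5, -2, 15, 17]
Total comparisons: 3 + 2 + 1 = 6


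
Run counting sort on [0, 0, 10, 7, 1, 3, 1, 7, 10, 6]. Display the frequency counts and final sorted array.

Count array: [2, 2, 0, 1, 0, 0, 1, 2, 0, 0, 2]
(count[i] = number of elements equal to i)
Cumulative count: [2, 4, 4, 5, 5, 5, 6, 8, 8, 8, 10]
Sorted: [0, 0, 1, 1, 3, 6, 7, 7, 10, 10]


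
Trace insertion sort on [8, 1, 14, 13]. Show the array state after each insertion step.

First element 8 is already 'sorted'
Insert 1: shifted 1 elements -> [1, 8, 14, 13]
Insert 14: shifted 0 elements -> [1, 8, 14, 13]
Insert 13: shifted 1 elements -> [1, 8, 13, 14]


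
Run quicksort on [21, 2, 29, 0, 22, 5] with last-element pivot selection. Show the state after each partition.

Partition 1: pivot=5 at index 2 -> [2, 0, 5, 21, 22, 29]
Partition 2: pivot=0 at index 0 -> [0, 2, 5, 21, 22, 29]
Partition 3: pivot=29 at index 5 -> [0, 2, 5, 21, 22, 29]
Partition 4: pivot=22 at index 4 -> [0, 2, 5, 21, 22, 29]


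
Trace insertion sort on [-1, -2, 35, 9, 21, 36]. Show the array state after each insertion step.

First element -1 is already 'sorted'
Insert -2: shifted 1 elements -> [-2, -1, 35, 9, 21, 36]
Insert 35: shifted 0 elements -> [-2, -1, 35, 9, 21, 36]
Insert 9: shifted 1 elements -> [-2, -1, 9, 35, 21, 36]
Insert 21: shifted 1 elements -> [-2, -1, 9, 21, 35, 36]
Insert 36: shifted 0 elements -> [-2, -1, 9, 21, 35, 36]


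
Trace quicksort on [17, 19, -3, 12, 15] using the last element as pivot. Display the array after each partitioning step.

Partition 1: pivot=15 at index 2 -> [-3, 12, 15, 19, 17]
Partition 2: pivot=12 at index 1 -> [-3, 12, 15, 19, 17]
Partition 3: pivot=17 at index 3 -> [-3, 12, 15, 17, 19]


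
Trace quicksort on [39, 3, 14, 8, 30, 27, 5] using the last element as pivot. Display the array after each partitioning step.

Partition 1: pivot=5 at index 1 -> [3, 5, 14, 8, 30, 27, 39]
Partition 2: pivot=39 at index 6 -> [3, 5, 14, 8, 30, 27, 39]
Partition 3: pivot=27 at index 4 -> [3, 5, 14, 8, 27, 30, 39]
Partition 4: pivot=8 at index 2 -> [3, 5, 8, 14, 27, 30, 39]


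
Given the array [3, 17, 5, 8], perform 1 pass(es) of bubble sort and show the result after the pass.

After pass 1: [3, 5, 8, 17] (2 swaps)
Total swaps: 2


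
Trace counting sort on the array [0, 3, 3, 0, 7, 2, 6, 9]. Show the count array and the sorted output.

Count array: [2, 0, 1, 2, 0, 0, 1, 1, 0, 1]
(count[i] = number of elements equal to i)
Cumulative count: [2, 2, 3, 5, 5, 5, 6, 7, 7, 8]
Sorted: [0, 0, 2, 3, 3, 6, 7, 9]


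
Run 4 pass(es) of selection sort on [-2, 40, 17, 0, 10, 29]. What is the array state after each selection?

Pass 1: Select minimum -2 at index 0, swap -> [-2, 40, 17, 0, 10, 29]
Pass 2: Select minimum 0 at index 3, swap -> [-2, 0, 17, 40, 10, 29]
Pass 3: Select minimum 10 at index 4, swap -> [-2, 0, 10, 40, 17, 29]
Pass 4: Select minimum 17 at index 4, swap -> [-2, 0, 10, 17, 40, 29]


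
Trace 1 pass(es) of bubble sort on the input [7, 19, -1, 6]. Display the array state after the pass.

After pass 1: [7, -1, 6, 19] (2 swaps)
Total swaps: 2


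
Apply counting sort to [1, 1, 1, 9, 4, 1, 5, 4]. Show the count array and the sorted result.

Count array: [0, 4, 0, 0, 2, 1, 0, 0, 0, 1]
(count[i] = number of elements equal to i)
Cumulative count: [0, 4, 4, 4, 6, 7, 7, 7, 7, 8]
Sorted: [1, 1, 1, 1, 4, 4, 5, 9]


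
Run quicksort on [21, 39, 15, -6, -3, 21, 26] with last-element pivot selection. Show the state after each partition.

Partition 1: pivot=26 at index 5 -> [21, 15, -6, -3, 21, 26, 39]
Partition 2: pivot=21 at index 4 -> [21, 15, -6, -3, 21, 26, 39]
Partition 3: pivot=-3 at index 1 -> [-6, -3, 21, 15, 21, 26, 39]
Partition 4: pivot=15 at index 2 -> [-6, -3, 15, 21, 21, 26, 39]


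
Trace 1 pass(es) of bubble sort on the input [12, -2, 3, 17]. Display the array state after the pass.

After pass 1: [-2, 3, 12, 17] (2 swaps)
Total swaps: 2


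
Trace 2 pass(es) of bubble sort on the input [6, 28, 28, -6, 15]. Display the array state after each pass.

After pass 1: [6, 28, -6, 15, 28] (2 swaps)
After pass 2: [6, -6, 15, 28, 28] (2 swaps)
Total swaps: 4


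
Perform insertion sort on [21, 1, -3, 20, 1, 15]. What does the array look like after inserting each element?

First element 21 is already 'sorted'
Insert 1: shifted 1 elements -> [1, 21, -3, 20, 1, 15]
Insert -3: shifted 2 elements -> [-3, 1, 21, 20, 1, 15]
Insert 20: shifted 1 elements -> [-3, 1, 20, 21, 1, 15]
Insert 1: shifted 2 elements -> [-3, 1, 1, 20, 21, 15]
Insert 15: shifted 2 elements -> [-3, 1, 1, 15, 20, 21]


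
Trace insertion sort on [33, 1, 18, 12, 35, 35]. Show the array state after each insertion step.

First element 33 is already 'sorted'
Insert 1: shifted 1 elements -> [1, 33, 18, 12, 35, 35]
Insert 18: shifted 1 elements -> [1, 18, 33, 12, 35, 35]
Insert 12: shifted 2 elements -> [1, 12, 18, 33, 35, 35]
Insert 35: shifted 0 elements -> [1, 12, 18, 33, 35, 35]
Insert 35: shifted 0 elements -> [1, 12, 18, 33, 35, 35]


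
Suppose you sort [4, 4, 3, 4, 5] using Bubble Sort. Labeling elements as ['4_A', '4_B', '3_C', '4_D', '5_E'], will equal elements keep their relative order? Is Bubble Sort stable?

Trace Bubble Sort on the labeled array (the key is the number; the letter only tracks identity):
  After pass 1: [4_A, 3_C, 4_B, 4_D, 5_E]
  After pass 2: [3_C, 4_A, 4_B, 4_D, 5_E]
  After pass 3: [3_C, 4_A, 4_B, 4_D, 5_E] (no swaps, done)
Final order: [3_C, 4_A, 4_B, 4_D, 5_E]
Equal keys:
  value 4: originally 4_A, 4_B, 4_D; after sorting 4_A, 4_B, 4_D -> order preserved
All equal keys kept their original relative order. Bubble Sort is stable: it only swaps adjacent elements when the left one is strictly greater, so equal keys never move past each other.
Answer: Stable


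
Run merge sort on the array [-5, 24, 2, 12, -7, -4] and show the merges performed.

Divide and conquer:
  Merge [24] + [2] -> [2, 24]
  Merge [-5] + [2, 24] -> [-5, 2, 24]
  Merge [-7] + [-4] -> [-7, -4]
  Merge [12] + [-7, -4] -> [-7, -4, 12]
  Merge [-5, 2, 24] + [-7, -4, 12] -> [-7, -5, -4, 2, 12, 24]


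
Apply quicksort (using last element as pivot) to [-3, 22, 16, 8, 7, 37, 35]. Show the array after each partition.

Partition 1: pivot=35 at index 5 -> [-3, 22, 16, 8, 7, 35, 37]
Partition 2: pivot=7 at index 1 -> [-3, 7, 16, 8, 22, 35, 37]
Partition 3: pivot=22 at index 4 -> [-3, 7, 16, 8, 22, 35, 37]
Partition 4: pivot=8 at index 2 -> [-3, 7, 8, 16, 22, 35, 37]


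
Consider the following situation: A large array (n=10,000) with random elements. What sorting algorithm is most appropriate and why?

Best choice: Quicksort or Mergesort
Reason: Both have O(n log n) average case; quicksort has lower constant factors


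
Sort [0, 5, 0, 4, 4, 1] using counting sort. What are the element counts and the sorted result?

Count array: [2, 1, 0, 0, 2, 1]
(count[i] = number of elements equal to i)
Cumulative count: [2, 3, 3, 3, 5, 6]
Sorted: [0, 0, 1, 4, 4, 5]


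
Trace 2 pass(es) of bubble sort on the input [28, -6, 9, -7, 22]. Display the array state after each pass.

After pass 1: [-6, 9, -7, 22, 28] (4 swaps)
After pass 2: [-6, -7, 9, 22, 28] (1 swaps)
Total swaps: 5


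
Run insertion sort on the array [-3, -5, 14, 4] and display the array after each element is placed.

First element -3 is already 'sorted'
Insert -5: shifted 1 elements -> [-5, -3, 14, 4]
Insert 14: shifted 0 elements -> [-5, -3, 14, 4]
Insert 4: shifted 1 elements -> [-5, -3, 4, 14]


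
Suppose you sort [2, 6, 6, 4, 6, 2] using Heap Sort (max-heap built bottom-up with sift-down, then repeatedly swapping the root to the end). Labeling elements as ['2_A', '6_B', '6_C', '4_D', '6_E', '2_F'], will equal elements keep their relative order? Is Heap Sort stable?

Trace Heap Sort on the labeled array (the key is the number; the letter only tracks identity):
  Build max-heap: [6_B, 6_E, 6_C, 4_D, 2_A, 2_F]
  Swap root 6_B to index 5, re-heapify first 5 -> [6_E, 4_D, 6_C, 2_F, 2_A, 6_B]
  Swap root 6_E to index 4, re-heapify first 4 -> [6_C, 4_D, 2_A, 2_F, 6_E, 6_B]
  Swap root 6_C to index 3, re-heapify first 3 -> [4_D, 2_F, 2_A, 6_C, 6_E, 6_B]
  Swap root 4_D to index 2, re-heapify first 2 -> [2_A, 2_F, 4_D, 6_C, 6_E, 6_B]
  Swap root 2_A to index 1, re-heapify first 1 -> [2_F, 2_A, 4_D, 6_C, 6_E, 6_B]
Final order: [2_F, 2_A, 4_D, 6_C, 6_E, 6_B]
Equal keys:
  value 2: originally 2_A, 2_F; after sorting 2_F, 2_A -> order changed
  value 6: originally 6_B, 6_C, 6_E; after sorting 6_C, 6_E, 6_B -> order changed
Equal keys were reordered, so Heap Sort is not stable: heap construction and root-to-end swaps move elements without regard to the original order of equal keys. (One such input is enough; an unstable sort may happen to preserve order on other inputs, but it gives no guarantee.)
Answer: Not stable


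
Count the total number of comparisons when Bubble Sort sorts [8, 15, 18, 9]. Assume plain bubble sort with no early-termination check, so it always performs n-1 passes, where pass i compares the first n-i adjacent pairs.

Pass 1: compare adjacent pairs (0,1)..(2,3) = 3 comparison(s), 1 swap(s) -> [8, 15, 9, 18]
Pass 2: compare adjacent pairs (0,1)..(1,2) = 2 comparison(s), 1 swap(s) -> [8, 9, 15, 18]
Pass 3: compare adjacent pairs (0,1)..(0,1) = 1 comparison(s), 0 swap(s) -> [8, 9, 15, 18]
Total comparisons: 3 + 2 + 1 = 6


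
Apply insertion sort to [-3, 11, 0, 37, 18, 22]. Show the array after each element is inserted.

First element -3 is already 'sorted'
Insert 11: shifted 0 elements -> [-3, 11, 0, 37, 18, 22]
Insert 0: shifted 1 elements -> [-3, 0, 11, 37, 18, 22]
Insert 37: shifted 0 elements -> [-3, 0, 11, 37, 18, 22]
Insert 18: shifted 1 elements -> [-3, 0, 11, 18, 37, 22]
Insert 22: shifted 1 elements -> [-3, 0, 11, 18, 22, 37]


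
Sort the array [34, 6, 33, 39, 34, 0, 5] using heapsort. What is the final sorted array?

Build heap: [39, 34, 33, 6, 34, 0, 5]
Extract 39: [34, 34, 33, 6, 5, 0, 39]
Extract 34: [34, 6, 33, 0, 5, 34, 39]
Extract 34: [33, 6, 5, 0, 34, 34, 39]
Extract 33: [6, 0, 5, 33, 34, 34, 39]
Extract 6: [5, 0, 6, 33, 34, 34, 39]
Extract 5: [0, 5, 6, 33, 34, 34, 39]


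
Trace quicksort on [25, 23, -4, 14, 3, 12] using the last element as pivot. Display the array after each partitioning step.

Partition 1: pivot=12 at index 2 -> [-4, 3, 12, 14, 23, 25]
Partition 2: pivot=3 at index 1 -> [-4, 3, 12, 14, 23, 25]
Partition 3: pivot=25 at index 5 -> [-4, 3, 12, 14, 23, 25]
Partition 4: pivot=23 at index 4 -> [-4, 3, 12, 14, 23, 25]


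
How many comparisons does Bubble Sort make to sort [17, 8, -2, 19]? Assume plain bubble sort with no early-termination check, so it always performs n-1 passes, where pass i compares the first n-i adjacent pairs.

Pass 1: compare adjacent pairs (0,1)..(2,3) = 3 comparison(s), 2 swap(s) -> [8, -2, 17, 19]
Pass 2: compare adjacent pairs (0,1)..(1,2) = 2 comparison(s), 1 swap(s) -> [-2, 8, 17, 19]
Pass 3: compare adjacent pairs (0,1)..(0,1) = 1 comparison(s), 0 swap(s) -> [-2, 8, 17, 19]
Total comparisons: 3 + 2 + 1 = 6
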